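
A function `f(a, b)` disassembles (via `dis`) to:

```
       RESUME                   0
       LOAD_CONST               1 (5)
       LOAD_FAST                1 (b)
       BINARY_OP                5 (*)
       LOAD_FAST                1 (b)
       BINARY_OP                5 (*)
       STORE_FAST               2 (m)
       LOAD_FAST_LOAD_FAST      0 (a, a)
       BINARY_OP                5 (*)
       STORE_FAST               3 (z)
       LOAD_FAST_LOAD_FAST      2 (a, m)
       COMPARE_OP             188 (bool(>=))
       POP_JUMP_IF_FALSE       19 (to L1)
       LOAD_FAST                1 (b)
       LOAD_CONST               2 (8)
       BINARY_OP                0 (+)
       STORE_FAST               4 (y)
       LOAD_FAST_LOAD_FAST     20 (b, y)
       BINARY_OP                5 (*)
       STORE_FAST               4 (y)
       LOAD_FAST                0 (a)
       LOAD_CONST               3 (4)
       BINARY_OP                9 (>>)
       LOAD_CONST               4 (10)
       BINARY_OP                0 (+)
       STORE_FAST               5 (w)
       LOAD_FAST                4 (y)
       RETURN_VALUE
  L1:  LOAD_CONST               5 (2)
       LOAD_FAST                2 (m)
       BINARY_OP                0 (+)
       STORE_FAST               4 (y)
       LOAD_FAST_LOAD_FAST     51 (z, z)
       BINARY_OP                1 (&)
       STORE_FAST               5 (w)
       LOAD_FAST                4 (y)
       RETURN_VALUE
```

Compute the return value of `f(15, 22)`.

LOAD_CONST → push 5. Stack: [5]
LOAD_FAST b → push 22. Stack: [5, 22]
BINARY_OP * → 5 * 22 = 110. Stack: [110]
LOAD_FAST b → push 22. Stack: [110, 22]
BINARY_OP * → 110 * 22 = 2420. Stack: [2420]
STORE_FAST m → m=2420. Stack: []
LOAD_FAST_LOAD_FAST a,a → push 15,15. Stack: [15, 15]
BINARY_OP * → 15 * 15 = 225. Stack: [225]
STORE_FAST z → z=225. Stack: []
LOAD_FAST_LOAD_FAST a,m → push 15,2420. Stack: [15, 2420]
COMPARE_OP bool(>=) → 15 vs 2420 = False. Stack: [False]
POP_JUMP_IF_FALSE → pop False; jump. Stack: []
LOAD_CONST → push 2. Stack: [2]
LOAD_FAST m → push 2420. Stack: [2, 2420]
BINARY_OP + → 2 + 2420 = 2422. Stack: [2422]
STORE_FAST y → y=2422. Stack: []
LOAD_FAST_LOAD_FAST z,z → push 225,225. Stack: [225, 225]
BINARY_OP & → 225 & 225 = 225. Stack: [225]
STORE_FAST w → w=225. Stack: []
LOAD_FAST y → push 2422. Stack: [2422]
RETURN_VALUE → return 2422.

2422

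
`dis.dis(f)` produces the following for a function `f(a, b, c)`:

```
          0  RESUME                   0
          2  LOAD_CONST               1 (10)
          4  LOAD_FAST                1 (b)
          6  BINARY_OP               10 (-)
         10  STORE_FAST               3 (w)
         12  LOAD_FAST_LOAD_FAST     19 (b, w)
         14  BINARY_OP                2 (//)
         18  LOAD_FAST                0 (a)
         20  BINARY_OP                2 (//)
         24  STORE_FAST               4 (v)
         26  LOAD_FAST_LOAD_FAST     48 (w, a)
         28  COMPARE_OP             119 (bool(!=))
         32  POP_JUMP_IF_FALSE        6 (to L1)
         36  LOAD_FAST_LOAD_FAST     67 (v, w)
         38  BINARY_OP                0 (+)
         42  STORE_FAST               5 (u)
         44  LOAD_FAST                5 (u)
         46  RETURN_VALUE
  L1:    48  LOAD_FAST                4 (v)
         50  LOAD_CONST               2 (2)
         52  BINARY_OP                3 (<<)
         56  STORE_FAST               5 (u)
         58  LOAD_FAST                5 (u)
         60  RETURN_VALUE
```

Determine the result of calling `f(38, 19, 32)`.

-10

LOAD_CONST → push 10. Stack: [10]
LOAD_FAST b → push 19. Stack: [10, 19]
BINARY_OP - → 10 - 19 = -9. Stack: [-9]
STORE_FAST w → w=-9. Stack: []
LOAD_FAST_LOAD_FAST b,w → push 19,-9. Stack: [19, -9]
BINARY_OP // → 19 // -9 = -3. Stack: [-3]
LOAD_FAST a → push 38. Stack: [-3, 38]
BINARY_OP // → -3 // 38 = -1. Stack: [-1]
STORE_FAST v → v=-1. Stack: []
LOAD_FAST_LOAD_FAST w,a → push -9,38. Stack: [-9, 38]
COMPARE_OP bool(!=) → -9 vs 38 = True. Stack: [True]
POP_JUMP_IF_FALSE → pop True; no jump. Stack: []
LOAD_FAST_LOAD_FAST v,w → push -1,-9. Stack: [-1, -9]
BINARY_OP + → -1 + -9 = -10. Stack: [-10]
STORE_FAST u → u=-10. Stack: []
LOAD_FAST u → push -10. Stack: [-10]
RETURN_VALUE → return -10.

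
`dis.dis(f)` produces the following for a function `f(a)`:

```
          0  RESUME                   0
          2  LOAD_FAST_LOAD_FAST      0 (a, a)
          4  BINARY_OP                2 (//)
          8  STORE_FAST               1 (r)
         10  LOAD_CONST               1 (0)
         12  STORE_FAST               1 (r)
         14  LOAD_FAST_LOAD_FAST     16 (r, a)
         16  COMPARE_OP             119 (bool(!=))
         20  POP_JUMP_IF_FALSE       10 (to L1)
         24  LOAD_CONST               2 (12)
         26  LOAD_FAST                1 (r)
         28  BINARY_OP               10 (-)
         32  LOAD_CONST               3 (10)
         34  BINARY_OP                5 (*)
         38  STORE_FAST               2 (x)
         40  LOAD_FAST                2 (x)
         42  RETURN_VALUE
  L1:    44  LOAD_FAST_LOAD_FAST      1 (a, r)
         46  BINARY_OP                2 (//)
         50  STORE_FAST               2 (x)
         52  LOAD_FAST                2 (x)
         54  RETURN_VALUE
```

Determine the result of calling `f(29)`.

120

LOAD_FAST_LOAD_FAST a,a → push 29,29. Stack: [29, 29]
BINARY_OP // → 29 // 29 = 1. Stack: [1]
STORE_FAST r → r=1. Stack: []
LOAD_CONST → push 0. Stack: [0]
STORE_FAST r → r=0. Stack: []
LOAD_FAST_LOAD_FAST r,a → push 0,29. Stack: [0, 29]
COMPARE_OP bool(!=) → 0 vs 29 = True. Stack: [True]
POP_JUMP_IF_FALSE → pop True; no jump. Stack: []
LOAD_CONST → push 12. Stack: [12]
LOAD_FAST r → push 0. Stack: [12, 0]
BINARY_OP - → 12 - 0 = 12. Stack: [12]
LOAD_CONST → push 10. Stack: [12, 10]
BINARY_OP * → 12 * 10 = 120. Stack: [120]
STORE_FAST x → x=120. Stack: []
LOAD_FAST x → push 120. Stack: [120]
RETURN_VALUE → return 120.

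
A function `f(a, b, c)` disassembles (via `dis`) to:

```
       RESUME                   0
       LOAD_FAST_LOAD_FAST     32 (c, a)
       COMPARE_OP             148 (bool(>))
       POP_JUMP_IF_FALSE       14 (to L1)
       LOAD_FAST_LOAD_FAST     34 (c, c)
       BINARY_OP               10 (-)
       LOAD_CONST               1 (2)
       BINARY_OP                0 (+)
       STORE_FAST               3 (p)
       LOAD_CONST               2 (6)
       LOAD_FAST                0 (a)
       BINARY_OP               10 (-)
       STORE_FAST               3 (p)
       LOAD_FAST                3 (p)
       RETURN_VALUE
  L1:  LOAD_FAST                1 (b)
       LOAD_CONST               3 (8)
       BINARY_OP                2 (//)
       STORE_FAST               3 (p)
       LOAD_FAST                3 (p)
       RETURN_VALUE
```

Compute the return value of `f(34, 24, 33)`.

3

LOAD_FAST_LOAD_FAST c,a → push 33,34. Stack: [33, 34]
COMPARE_OP bool(>) → 33 vs 34 = False. Stack: [False]
POP_JUMP_IF_FALSE → pop False; jump. Stack: []
LOAD_FAST b → push 24. Stack: [24]
LOAD_CONST → push 8. Stack: [24, 8]
BINARY_OP // → 24 // 8 = 3. Stack: [3]
STORE_FAST p → p=3. Stack: []
LOAD_FAST p → push 3. Stack: [3]
RETURN_VALUE → return 3.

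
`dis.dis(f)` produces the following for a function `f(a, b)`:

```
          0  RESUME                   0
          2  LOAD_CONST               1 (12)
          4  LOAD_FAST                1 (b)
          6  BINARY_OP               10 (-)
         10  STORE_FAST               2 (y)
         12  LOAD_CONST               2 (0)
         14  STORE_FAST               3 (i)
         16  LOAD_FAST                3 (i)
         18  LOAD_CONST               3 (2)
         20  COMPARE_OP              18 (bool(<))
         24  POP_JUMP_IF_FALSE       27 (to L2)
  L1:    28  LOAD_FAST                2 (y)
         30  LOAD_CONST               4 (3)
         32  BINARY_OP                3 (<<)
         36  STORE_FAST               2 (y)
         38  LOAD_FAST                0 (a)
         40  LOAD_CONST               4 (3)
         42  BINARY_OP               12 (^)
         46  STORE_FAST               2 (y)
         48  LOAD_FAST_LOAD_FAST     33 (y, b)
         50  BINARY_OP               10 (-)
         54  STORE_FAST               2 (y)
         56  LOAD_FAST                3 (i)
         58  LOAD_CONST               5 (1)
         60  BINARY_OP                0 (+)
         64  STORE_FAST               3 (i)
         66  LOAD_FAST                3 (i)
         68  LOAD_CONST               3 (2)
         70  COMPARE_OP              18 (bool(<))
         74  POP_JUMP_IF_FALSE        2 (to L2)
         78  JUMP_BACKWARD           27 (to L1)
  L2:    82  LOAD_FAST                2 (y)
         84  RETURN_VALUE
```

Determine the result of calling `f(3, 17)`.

-17

LOAD_CONST → push 12. Stack: [12]
LOAD_FAST b → push 17. Stack: [12, 17]
BINARY_OP - → 12 - 17 = -5. Stack: [-5]
STORE_FAST y → y=-5. Stack: []
LOAD_CONST → push 0. Stack: [0]
STORE_FAST i → i=0. Stack: []
LOAD_FAST i → push 0. Stack: [0]
LOAD_CONST → push 2. Stack: [0, 2]
COMPARE_OP bool(<) → 0 vs 2 = True. Stack: [True]
POP_JUMP_IF_FALSE → pop True; no jump. Stack: []
LOAD_FAST y → push -5. Stack: [-5]
LOAD_CONST → push 3. Stack: [-5, 3]
BINARY_OP << → -5 << 3 = -40. Stack: [-40]
STORE_FAST y → y=-40. Stack: []
LOAD_FAST a → push 3. Stack: [3]
LOAD_CONST → push 3. Stack: [3, 3]
BINARY_OP ^ → 3 ^ 3 = 0. Stack: [0]
STORE_FAST y → y=0. Stack: []
LOAD_FAST_LOAD_FAST y,b → push 0,17. Stack: [0, 17]
BINARY_OP - → 0 - 17 = -17. Stack: [-17]
STORE_FAST y → y=-17. Stack: []
LOAD_FAST i → push 0. Stack: [0]
LOAD_CONST → push 1. Stack: [0, 1]
BINARY_OP + → 0 + 1 = 1. Stack: [1]
STORE_FAST i → i=1. Stack: []
LOAD_FAST i → push 1. Stack: [1]
LOAD_CONST → push 2. Stack: [1, 2]
COMPARE_OP bool(<) → 1 vs 2 = True. Stack: [True]
POP_JUMP_IF_FALSE → pop True; no jump. Stack: []
LOAD_FAST y → push -17. Stack: [-17]
LOAD_CONST → push 3. Stack: [-17, 3]
BINARY_OP << → -17 << 3 = -136. Stack: [-136]
STORE_FAST y → y=-136. Stack: []
LOAD_FAST a → push 3. Stack: [3]
LOAD_CONST → push 3. Stack: [3, 3]
BINARY_OP ^ → 3 ^ 3 = 0. Stack: [0]
STORE_FAST y → y=0. Stack: []
LOAD_FAST_LOAD_FAST y,b → push 0,17. Stack: [0, 17]
BINARY_OP - → 0 - 17 = -17. Stack: [-17]
STORE_FAST y → y=-17. Stack: []
LOAD_FAST i → push 1. Stack: [1]
LOAD_CONST → push 1. Stack: [1, 1]
BINARY_OP + → 1 + 1 = 2. Stack: [2]
STORE_FAST i → i=2. Stack: []
LOAD_FAST i → push 2. Stack: [2]
LOAD_CONST → push 2. Stack: [2, 2]
COMPARE_OP bool(<) → 2 vs 2 = False. Stack: [False]
POP_JUMP_IF_FALSE → pop False; jump. Stack: []
LOAD_FAST y → push -17. Stack: [-17]
RETURN_VALUE → return -17.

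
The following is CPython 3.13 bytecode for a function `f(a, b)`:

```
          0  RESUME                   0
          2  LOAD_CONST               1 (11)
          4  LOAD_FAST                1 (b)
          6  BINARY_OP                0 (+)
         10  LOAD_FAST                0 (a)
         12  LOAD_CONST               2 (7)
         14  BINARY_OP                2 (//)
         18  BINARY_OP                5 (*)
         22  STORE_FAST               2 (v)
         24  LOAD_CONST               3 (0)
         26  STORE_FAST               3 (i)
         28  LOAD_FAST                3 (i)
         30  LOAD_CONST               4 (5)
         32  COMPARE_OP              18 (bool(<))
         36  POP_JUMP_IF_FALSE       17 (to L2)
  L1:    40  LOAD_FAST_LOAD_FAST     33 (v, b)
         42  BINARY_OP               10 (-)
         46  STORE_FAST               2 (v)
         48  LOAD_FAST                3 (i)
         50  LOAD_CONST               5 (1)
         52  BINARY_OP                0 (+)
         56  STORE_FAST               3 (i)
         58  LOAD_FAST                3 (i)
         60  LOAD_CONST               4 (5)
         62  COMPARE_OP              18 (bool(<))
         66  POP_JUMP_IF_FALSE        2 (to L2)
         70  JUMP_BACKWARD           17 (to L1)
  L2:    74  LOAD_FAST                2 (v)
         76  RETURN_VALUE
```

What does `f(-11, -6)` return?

20

LOAD_CONST → push 11
LOAD_FAST b → push -6
BINARY_OP + → 11 + -6 = 5
LOAD_FAST a → push -11
LOAD_CONST → push 7
BINARY_OP // → -11 // 7 = -2
BINARY_OP * → 5 * -2 = -10
STORE_FAST v → v=-10
LOAD_CONST → push 0
STORE_FAST i → i=0
LOAD_FAST i → push 0
LOAD_CONST → push 5
COMPARE_OP bool(<) → 0 vs 5 = True
POP_JUMP_IF_FALSE → pop True; no jump
LOAD_FAST_LOAD_FAST v,b → push -10,-6
BINARY_OP - → -10 - -6 = -4
STORE_FAST v → v=-4
LOAD_FAST i → push 0
LOAD_CONST → push 1
BINARY_OP + → 0 + 1 = 1
STORE_FAST i → i=1
LOAD_FAST i → push 1
LOAD_CONST → push 5
COMPARE_OP bool(<) → 1 vs 5 = True
POP_JUMP_IF_FALSE → pop True; no jump
LOAD_FAST_LOAD_FAST v,b → push -4,-6
BINARY_OP - → -4 - -6 = 2
STORE_FAST v → v=2
LOAD_FAST i → push 1
LOAD_CONST → push 1
BINARY_OP + → 1 + 1 = 2
STORE_FAST i → i=2
LOAD_FAST i → push 2
LOAD_CONST → push 5
COMPARE_OP bool(<) → 2 vs 5 = True
POP_JUMP_IF_FALSE → pop True; no jump
LOAD_FAST_LOAD_FAST v,b → push 2,-6
BINARY_OP - → 2 - -6 = 8
STORE_FAST v → v=8
LOAD_FAST i → push 2
LOAD_CONST → push 1
BINARY_OP + → 2 + 1 = 3
STORE_FAST i → i=3
LOAD_FAST i → push 3
LOAD_CONST → push 5
COMPARE_OP bool(<) → 3 vs 5 = True
POP_JUMP_IF_FALSE → pop True; no jump
LOAD_FAST_LOAD_FAST v,b → push 8,-6
BINARY_OP - → 8 - -6 = 14
STORE_FAST v → v=14
LOAD_FAST i → push 3
LOAD_CONST → push 1
BINARY_OP + → 3 + 1 = 4
STORE_FAST i → i=4
LOAD_FAST i → push 4
LOAD_CONST → push 5
COMPARE_OP bool(<) → 4 vs 5 = True
POP_JUMP_IF_FALSE → pop True; no jump
LOAD_FAST_LOAD_FAST v,b → push 14,-6
BINARY_OP - → 14 - -6 = 20
STORE_FAST v → v=20
LOAD_FAST i → push 4
LOAD_CONST → push 1
BINARY_OP + → 4 + 1 = 5
STORE_FAST i → i=5
LOAD_FAST i → push 5
LOAD_CONST → push 5
COMPARE_OP bool(<) → 5 vs 5 = False
POP_JUMP_IF_FALSE → pop False; jump
LOAD_FAST v → push 20
RETURN_VALUE → return 20.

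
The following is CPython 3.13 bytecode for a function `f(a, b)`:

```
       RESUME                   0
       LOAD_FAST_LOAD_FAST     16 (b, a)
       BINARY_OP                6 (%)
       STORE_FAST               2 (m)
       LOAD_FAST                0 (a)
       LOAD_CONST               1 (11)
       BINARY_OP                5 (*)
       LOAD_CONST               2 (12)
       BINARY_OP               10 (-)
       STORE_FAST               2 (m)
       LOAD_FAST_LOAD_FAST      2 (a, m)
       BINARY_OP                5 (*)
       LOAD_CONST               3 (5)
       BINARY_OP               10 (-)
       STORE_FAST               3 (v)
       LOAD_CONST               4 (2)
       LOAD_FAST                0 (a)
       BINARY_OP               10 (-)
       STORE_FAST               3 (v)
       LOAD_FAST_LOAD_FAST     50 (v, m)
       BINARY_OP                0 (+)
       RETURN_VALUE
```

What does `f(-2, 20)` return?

-30

LOAD_FAST_LOAD_FAST b,a → push 20,-2. Stack: [20, -2]
BINARY_OP % → 20 % -2 = 0. Stack: [0]
STORE_FAST m → m=0. Stack: []
LOAD_FAST a → push -2. Stack: [-2]
LOAD_CONST → push 11. Stack: [-2, 11]
BINARY_OP * → -2 * 11 = -22. Stack: [-22]
LOAD_CONST → push 12. Stack: [-22, 12]
BINARY_OP - → -22 - 12 = -34. Stack: [-34]
STORE_FAST m → m=-34. Stack: []
LOAD_FAST_LOAD_FAST a,m → push -2,-34. Stack: [-2, -34]
BINARY_OP * → -2 * -34 = 68. Stack: [68]
LOAD_CONST → push 5. Stack: [68, 5]
BINARY_OP - → 68 - 5 = 63. Stack: [63]
STORE_FAST v → v=63. Stack: []
LOAD_CONST → push 2. Stack: [2]
LOAD_FAST a → push -2. Stack: [2, -2]
BINARY_OP - → 2 - -2 = 4. Stack: [4]
STORE_FAST v → v=4. Stack: []
LOAD_FAST_LOAD_FAST v,m → push 4,-34. Stack: [4, -34]
BINARY_OP + → 4 + -34 = -30. Stack: [-30]
RETURN_VALUE → return -30.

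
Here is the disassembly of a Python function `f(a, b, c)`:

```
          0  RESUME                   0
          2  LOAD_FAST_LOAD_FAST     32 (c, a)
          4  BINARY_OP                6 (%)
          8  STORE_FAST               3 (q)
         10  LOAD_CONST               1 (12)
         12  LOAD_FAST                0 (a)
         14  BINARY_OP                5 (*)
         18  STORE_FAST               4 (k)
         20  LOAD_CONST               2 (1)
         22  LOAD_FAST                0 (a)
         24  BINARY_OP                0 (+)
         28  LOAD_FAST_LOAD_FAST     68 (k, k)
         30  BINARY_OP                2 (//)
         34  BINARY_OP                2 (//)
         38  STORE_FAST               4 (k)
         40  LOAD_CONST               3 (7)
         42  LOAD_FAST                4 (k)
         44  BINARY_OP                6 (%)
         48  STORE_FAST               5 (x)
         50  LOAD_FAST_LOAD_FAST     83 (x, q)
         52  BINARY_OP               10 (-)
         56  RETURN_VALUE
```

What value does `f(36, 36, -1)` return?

LOAD_FAST_LOAD_FAST c,a → push -1,36. Stack: [-1, 36]
BINARY_OP % → -1 % 36 = 35. Stack: [35]
STORE_FAST q → q=35. Stack: []
LOAD_CONST → push 12. Stack: [12]
LOAD_FAST a → push 36. Stack: [12, 36]
BINARY_OP * → 12 * 36 = 432. Stack: [432]
STORE_FAST k → k=432. Stack: []
LOAD_CONST → push 1. Stack: [1]
LOAD_FAST a → push 36. Stack: [1, 36]
BINARY_OP + → 1 + 36 = 37. Stack: [37]
LOAD_FAST_LOAD_FAST k,k → push 432,432. Stack: [37, 432, 432]
BINARY_OP // → 432 // 432 = 1. Stack: [37, 1]
BINARY_OP // → 37 // 1 = 37. Stack: [37]
STORE_FAST k → k=37. Stack: []
LOAD_CONST → push 7. Stack: [7]
LOAD_FAST k → push 37. Stack: [7, 37]
BINARY_OP % → 7 % 37 = 7. Stack: [7]
STORE_FAST x → x=7. Stack: []
LOAD_FAST_LOAD_FAST x,q → push 7,35. Stack: [7, 35]
BINARY_OP - → 7 - 35 = -28. Stack: [-28]
RETURN_VALUE → return -28.

-28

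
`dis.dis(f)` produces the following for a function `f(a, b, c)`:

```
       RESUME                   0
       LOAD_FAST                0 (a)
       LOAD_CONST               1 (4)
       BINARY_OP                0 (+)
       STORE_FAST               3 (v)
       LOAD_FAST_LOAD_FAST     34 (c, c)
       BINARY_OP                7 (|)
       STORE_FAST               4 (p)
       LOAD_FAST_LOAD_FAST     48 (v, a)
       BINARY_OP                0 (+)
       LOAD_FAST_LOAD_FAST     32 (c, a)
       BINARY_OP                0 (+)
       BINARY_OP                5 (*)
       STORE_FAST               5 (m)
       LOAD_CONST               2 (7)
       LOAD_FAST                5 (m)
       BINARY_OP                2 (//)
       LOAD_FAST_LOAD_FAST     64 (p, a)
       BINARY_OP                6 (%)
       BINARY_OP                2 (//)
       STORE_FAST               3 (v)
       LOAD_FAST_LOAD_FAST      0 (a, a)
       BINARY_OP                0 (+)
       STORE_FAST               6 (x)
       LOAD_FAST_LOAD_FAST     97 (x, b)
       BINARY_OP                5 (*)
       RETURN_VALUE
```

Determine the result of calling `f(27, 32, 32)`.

LOAD_FAST a → push 27. Stack: [27]
LOAD_CONST → push 4. Stack: [27, 4]
BINARY_OP + → 27 + 4 = 31. Stack: [31]
STORE_FAST v → v=31. Stack: []
LOAD_FAST_LOAD_FAST c,c → push 32,32. Stack: [32, 32]
BINARY_OP | → 32 | 32 = 32. Stack: [32]
STORE_FAST p → p=32. Stack: []
LOAD_FAST_LOAD_FAST v,a → push 31,27. Stack: [31, 27]
BINARY_OP + → 31 + 27 = 58. Stack: [58]
LOAD_FAST_LOAD_FAST c,a → push 32,27. Stack: [58, 32, 27]
BINARY_OP + → 32 + 27 = 59. Stack: [58, 59]
BINARY_OP * → 58 * 59 = 3422. Stack: [3422]
STORE_FAST m → m=3422. Stack: []
LOAD_CONST → push 7. Stack: [7]
LOAD_FAST m → push 3422. Stack: [7, 3422]
BINARY_OP // → 7 // 3422 = 0. Stack: [0]
LOAD_FAST_LOAD_FAST p,a → push 32,27. Stack: [0, 32, 27]
BINARY_OP % → 32 % 27 = 5. Stack: [0, 5]
BINARY_OP // → 0 // 5 = 0. Stack: [0]
STORE_FAST v → v=0. Stack: []
LOAD_FAST_LOAD_FAST a,a → push 27,27. Stack: [27, 27]
BINARY_OP + → 27 + 27 = 54. Stack: [54]
STORE_FAST x → x=54. Stack: []
LOAD_FAST_LOAD_FAST x,b → push 54,32. Stack: [54, 32]
BINARY_OP * → 54 * 32 = 1728. Stack: [1728]
RETURN_VALUE → return 1728.

1728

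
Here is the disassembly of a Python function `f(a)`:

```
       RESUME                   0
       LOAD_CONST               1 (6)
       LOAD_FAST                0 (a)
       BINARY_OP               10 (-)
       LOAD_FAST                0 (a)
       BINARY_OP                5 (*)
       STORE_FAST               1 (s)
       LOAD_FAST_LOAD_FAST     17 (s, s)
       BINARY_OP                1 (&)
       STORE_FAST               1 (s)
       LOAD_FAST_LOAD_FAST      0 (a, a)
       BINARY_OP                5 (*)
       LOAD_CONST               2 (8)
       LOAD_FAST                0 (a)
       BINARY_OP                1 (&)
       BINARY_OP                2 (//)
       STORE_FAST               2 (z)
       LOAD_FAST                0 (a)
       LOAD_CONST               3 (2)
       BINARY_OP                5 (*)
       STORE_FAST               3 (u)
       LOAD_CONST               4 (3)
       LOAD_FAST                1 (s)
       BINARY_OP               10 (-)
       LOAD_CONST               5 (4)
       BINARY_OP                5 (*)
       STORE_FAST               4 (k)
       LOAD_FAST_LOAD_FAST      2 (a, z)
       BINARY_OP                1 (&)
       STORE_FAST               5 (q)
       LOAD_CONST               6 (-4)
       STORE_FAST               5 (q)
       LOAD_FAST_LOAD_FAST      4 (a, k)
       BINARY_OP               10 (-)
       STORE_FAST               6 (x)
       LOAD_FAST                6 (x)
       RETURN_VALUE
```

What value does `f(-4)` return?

-176

LOAD_CONST → push 6. Stack: [6]
LOAD_FAST a → push -4. Stack: [6, -4]
BINARY_OP - → 6 - -4 = 10. Stack: [10]
LOAD_FAST a → push -4. Stack: [10, -4]
BINARY_OP * → 10 * -4 = -40. Stack: [-40]
STORE_FAST s → s=-40. Stack: []
LOAD_FAST_LOAD_FAST s,s → push -40,-40. Stack: [-40, -40]
BINARY_OP & → -40 & -40 = -40. Stack: [-40]
STORE_FAST s → s=-40. Stack: []
LOAD_FAST_LOAD_FAST a,a → push -4,-4. Stack: [-4, -4]
BINARY_OP * → -4 * -4 = 16. Stack: [16]
LOAD_CONST → push 8. Stack: [16, 8]
LOAD_FAST a → push -4. Stack: [16, 8, -4]
BINARY_OP & → 8 & -4 = 8. Stack: [16, 8]
BINARY_OP // → 16 // 8 = 2. Stack: [2]
STORE_FAST z → z=2. Stack: []
LOAD_FAST a → push -4. Stack: [-4]
LOAD_CONST → push 2. Stack: [-4, 2]
BINARY_OP * → -4 * 2 = -8. Stack: [-8]
STORE_FAST u → u=-8. Stack: []
LOAD_CONST → push 3. Stack: [3]
LOAD_FAST s → push -40. Stack: [3, -40]
BINARY_OP - → 3 - -40 = 43. Stack: [43]
LOAD_CONST → push 4. Stack: [43, 4]
BINARY_OP * → 43 * 4 = 172. Stack: [172]
STORE_FAST k → k=172. Stack: []
LOAD_FAST_LOAD_FAST a,z → push -4,2. Stack: [-4, 2]
BINARY_OP & → -4 & 2 = 0. Stack: [0]
STORE_FAST q → q=0. Stack: []
LOAD_CONST → push -4. Stack: [-4]
STORE_FAST q → q=-4. Stack: []
LOAD_FAST_LOAD_FAST a,k → push -4,172. Stack: [-4, 172]
BINARY_OP - → -4 - 172 = -176. Stack: [-176]
STORE_FAST x → x=-176. Stack: []
LOAD_FAST x → push -176. Stack: [-176]
RETURN_VALUE → return -176.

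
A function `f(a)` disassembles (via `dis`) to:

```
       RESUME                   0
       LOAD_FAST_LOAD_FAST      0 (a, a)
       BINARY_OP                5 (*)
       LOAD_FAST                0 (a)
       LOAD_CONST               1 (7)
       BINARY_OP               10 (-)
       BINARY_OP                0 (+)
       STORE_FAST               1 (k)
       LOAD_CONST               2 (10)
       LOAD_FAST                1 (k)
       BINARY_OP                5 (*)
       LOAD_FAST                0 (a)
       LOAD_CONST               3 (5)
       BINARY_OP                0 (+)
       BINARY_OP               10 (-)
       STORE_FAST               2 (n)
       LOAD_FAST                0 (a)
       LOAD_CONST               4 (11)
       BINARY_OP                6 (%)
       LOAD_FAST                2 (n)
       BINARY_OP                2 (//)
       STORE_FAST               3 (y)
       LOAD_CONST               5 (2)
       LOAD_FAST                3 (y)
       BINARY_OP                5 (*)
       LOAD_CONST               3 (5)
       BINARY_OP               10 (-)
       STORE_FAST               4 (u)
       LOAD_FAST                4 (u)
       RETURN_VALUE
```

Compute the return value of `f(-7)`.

-5

LOAD_FAST_LOAD_FAST a,a → push -7,-7. Stack: [-7, -7]
BINARY_OP * → -7 * -7 = 49. Stack: [49]
LOAD_FAST a → push -7. Stack: [49, -7]
LOAD_CONST → push 7. Stack: [49, -7, 7]
BINARY_OP - → -7 - 7 = -14. Stack: [49, -14]
BINARY_OP + → 49 + -14 = 35. Stack: [35]
STORE_FAST k → k=35. Stack: []
LOAD_CONST → push 10. Stack: [10]
LOAD_FAST k → push 35. Stack: [10, 35]
BINARY_OP * → 10 * 35 = 350. Stack: [350]
LOAD_FAST a → push -7. Stack: [350, -7]
LOAD_CONST → push 5. Stack: [350, -7, 5]
BINARY_OP + → -7 + 5 = -2. Stack: [350, -2]
BINARY_OP - → 350 - -2 = 352. Stack: [352]
STORE_FAST n → n=352. Stack: []
LOAD_FAST a → push -7. Stack: [-7]
LOAD_CONST → push 11. Stack: [-7, 11]
BINARY_OP % → -7 % 11 = 4. Stack: [4]
LOAD_FAST n → push 352. Stack: [4, 352]
BINARY_OP // → 4 // 352 = 0. Stack: [0]
STORE_FAST y → y=0. Stack: []
LOAD_CONST → push 2. Stack: [2]
LOAD_FAST y → push 0. Stack: [2, 0]
BINARY_OP * → 2 * 0 = 0. Stack: [0]
LOAD_CONST → push 5. Stack: [0, 5]
BINARY_OP - → 0 - 5 = -5. Stack: [-5]
STORE_FAST u → u=-5. Stack: []
LOAD_FAST u → push -5. Stack: [-5]
RETURN_VALUE → return -5.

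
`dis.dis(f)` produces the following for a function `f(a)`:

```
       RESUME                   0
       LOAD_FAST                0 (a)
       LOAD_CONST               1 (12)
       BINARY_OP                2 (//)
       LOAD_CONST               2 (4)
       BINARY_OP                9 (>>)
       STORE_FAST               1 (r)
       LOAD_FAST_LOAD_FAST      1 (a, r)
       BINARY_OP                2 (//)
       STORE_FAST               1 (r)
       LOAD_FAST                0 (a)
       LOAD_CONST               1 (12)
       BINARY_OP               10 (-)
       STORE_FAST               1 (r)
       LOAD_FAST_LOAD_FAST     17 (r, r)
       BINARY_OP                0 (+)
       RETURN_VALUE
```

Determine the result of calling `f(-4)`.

-32

LOAD_FAST a → push -4. Stack: [-4]
LOAD_CONST → push 12. Stack: [-4, 12]
BINARY_OP // → -4 // 12 = -1. Stack: [-1]
LOAD_CONST → push 4. Stack: [-1, 4]
BINARY_OP >> → -1 >> 4 = -1. Stack: [-1]
STORE_FAST r → r=-1. Stack: []
LOAD_FAST_LOAD_FAST a,r → push -4,-1. Stack: [-4, -1]
BINARY_OP // → -4 // -1 = 4. Stack: [4]
STORE_FAST r → r=4. Stack: []
LOAD_FAST a → push -4. Stack: [-4]
LOAD_CONST → push 12. Stack: [-4, 12]
BINARY_OP - → -4 - 12 = -16. Stack: [-16]
STORE_FAST r → r=-16. Stack: []
LOAD_FAST_LOAD_FAST r,r → push -16,-16. Stack: [-16, -16]
BINARY_OP + → -16 + -16 = -32. Stack: [-32]
RETURN_VALUE → return -32.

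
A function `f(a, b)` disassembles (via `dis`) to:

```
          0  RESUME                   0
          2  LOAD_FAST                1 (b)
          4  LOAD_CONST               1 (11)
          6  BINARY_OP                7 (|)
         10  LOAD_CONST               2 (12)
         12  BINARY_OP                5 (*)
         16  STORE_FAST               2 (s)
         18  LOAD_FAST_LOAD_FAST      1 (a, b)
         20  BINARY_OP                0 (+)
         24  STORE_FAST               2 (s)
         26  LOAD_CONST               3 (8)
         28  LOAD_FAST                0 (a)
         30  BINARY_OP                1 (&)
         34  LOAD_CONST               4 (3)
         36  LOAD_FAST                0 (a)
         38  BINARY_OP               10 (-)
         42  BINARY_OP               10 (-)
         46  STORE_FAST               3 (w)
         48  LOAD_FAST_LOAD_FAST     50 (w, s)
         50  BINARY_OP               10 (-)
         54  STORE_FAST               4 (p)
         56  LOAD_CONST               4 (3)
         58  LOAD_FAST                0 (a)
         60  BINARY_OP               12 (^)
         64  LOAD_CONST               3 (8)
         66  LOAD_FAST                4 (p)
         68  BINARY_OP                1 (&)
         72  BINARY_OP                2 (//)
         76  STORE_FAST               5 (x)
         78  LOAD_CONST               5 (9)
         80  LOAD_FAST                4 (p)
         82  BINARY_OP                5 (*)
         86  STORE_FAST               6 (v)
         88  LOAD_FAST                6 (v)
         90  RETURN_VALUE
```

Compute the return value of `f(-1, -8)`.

117

LOAD_FAST b → push -8. Stack: [-8]
LOAD_CONST → push 11. Stack: [-8, 11]
BINARY_OP | → -8 | 11 = -5. Stack: [-5]
LOAD_CONST → push 12. Stack: [-5, 12]
BINARY_OP * → -5 * 12 = -60. Stack: [-60]
STORE_FAST s → s=-60. Stack: []
LOAD_FAST_LOAD_FAST a,b → push -1,-8. Stack: [-1, -8]
BINARY_OP + → -1 + -8 = -9. Stack: [-9]
STORE_FAST s → s=-9. Stack: []
LOAD_CONST → push 8. Stack: [8]
LOAD_FAST a → push -1. Stack: [8, -1]
BINARY_OP & → 8 & -1 = 8. Stack: [8]
LOAD_CONST → push 3. Stack: [8, 3]
LOAD_FAST a → push -1. Stack: [8, 3, -1]
BINARY_OP - → 3 - -1 = 4. Stack: [8, 4]
BINARY_OP - → 8 - 4 = 4. Stack: [4]
STORE_FAST w → w=4. Stack: []
LOAD_FAST_LOAD_FAST w,s → push 4,-9. Stack: [4, -9]
BINARY_OP - → 4 - -9 = 13. Stack: [13]
STORE_FAST p → p=13. Stack: []
LOAD_CONST → push 3. Stack: [3]
LOAD_FAST a → push -1. Stack: [3, -1]
BINARY_OP ^ → 3 ^ -1 = -4. Stack: [-4]
LOAD_CONST → push 8. Stack: [-4, 8]
LOAD_FAST p → push 13. Stack: [-4, 8, 13]
BINARY_OP & → 8 & 13 = 8. Stack: [-4, 8]
BINARY_OP // → -4 // 8 = -1. Stack: [-1]
STORE_FAST x → x=-1. Stack: []
LOAD_CONST → push 9. Stack: [9]
LOAD_FAST p → push 13. Stack: [9, 13]
BINARY_OP * → 9 * 13 = 117. Stack: [117]
STORE_FAST v → v=117. Stack: []
LOAD_FAST v → push 117. Stack: [117]
RETURN_VALUE → return 117.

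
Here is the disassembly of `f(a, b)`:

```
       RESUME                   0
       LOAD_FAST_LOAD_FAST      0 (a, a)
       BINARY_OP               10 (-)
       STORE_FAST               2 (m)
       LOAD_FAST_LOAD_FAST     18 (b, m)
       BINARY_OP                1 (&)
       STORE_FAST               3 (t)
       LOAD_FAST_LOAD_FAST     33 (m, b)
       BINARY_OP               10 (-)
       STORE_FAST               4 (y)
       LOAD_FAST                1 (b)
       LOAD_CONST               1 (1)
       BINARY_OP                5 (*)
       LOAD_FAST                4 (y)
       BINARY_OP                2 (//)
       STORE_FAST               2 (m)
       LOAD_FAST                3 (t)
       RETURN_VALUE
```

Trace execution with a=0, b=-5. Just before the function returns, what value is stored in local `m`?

-1

LOAD_FAST_LOAD_FAST a,a → push 0,0. Stack: [0, 0]
BINARY_OP - → 0 - 0 = 0. Stack: [0]
STORE_FAST m → m=0. Stack: []
LOAD_FAST_LOAD_FAST b,m → push -5,0. Stack: [-5, 0]
BINARY_OP & → -5 & 0 = 0. Stack: [0]
STORE_FAST t → t=0. Stack: []
LOAD_FAST_LOAD_FAST m,b → push 0,-5. Stack: [0, -5]
BINARY_OP - → 0 - -5 = 5. Stack: [5]
STORE_FAST y → y=5. Stack: []
LOAD_FAST b → push -5. Stack: [-5]
LOAD_CONST → push 1. Stack: [-5, 1]
BINARY_OP * → -5 * 1 = -5. Stack: [-5]
LOAD_FAST y → push 5. Stack: [-5, 5]
BINARY_OP // → -5 // 5 = -1. Stack: [-1]
STORE_FAST m → m=-1. Stack: []
LOAD_FAST t → push 0. Stack: [0]
RETURN_VALUE → return 0.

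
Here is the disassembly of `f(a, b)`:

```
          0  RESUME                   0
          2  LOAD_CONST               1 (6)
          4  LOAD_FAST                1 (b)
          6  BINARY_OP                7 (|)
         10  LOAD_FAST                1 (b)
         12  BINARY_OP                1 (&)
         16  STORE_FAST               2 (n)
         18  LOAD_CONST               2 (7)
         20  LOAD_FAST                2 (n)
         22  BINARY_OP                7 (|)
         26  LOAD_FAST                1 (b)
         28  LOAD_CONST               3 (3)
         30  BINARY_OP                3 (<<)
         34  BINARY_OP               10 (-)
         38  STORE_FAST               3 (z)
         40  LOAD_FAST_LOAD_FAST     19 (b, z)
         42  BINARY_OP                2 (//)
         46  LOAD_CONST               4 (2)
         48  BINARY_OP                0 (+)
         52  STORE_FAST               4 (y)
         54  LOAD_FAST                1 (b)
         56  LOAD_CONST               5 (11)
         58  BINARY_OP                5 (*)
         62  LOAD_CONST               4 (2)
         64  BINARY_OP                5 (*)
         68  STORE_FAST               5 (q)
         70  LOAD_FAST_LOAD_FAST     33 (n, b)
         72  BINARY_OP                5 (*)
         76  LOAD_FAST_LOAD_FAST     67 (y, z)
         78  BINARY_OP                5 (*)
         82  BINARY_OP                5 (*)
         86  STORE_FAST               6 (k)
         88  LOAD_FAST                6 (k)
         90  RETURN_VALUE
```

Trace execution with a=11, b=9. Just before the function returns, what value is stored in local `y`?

LOAD_CONST → push 6. Stack: [6]
LOAD_FAST b → push 9. Stack: [6, 9]
BINARY_OP | → 6 | 9 = 15. Stack: [15]
LOAD_FAST b → push 9. Stack: [15, 9]
BINARY_OP & → 15 & 9 = 9. Stack: [9]
STORE_FAST n → n=9. Stack: []
LOAD_CONST → push 7. Stack: [7]
LOAD_FAST n → push 9. Stack: [7, 9]
BINARY_OP | → 7 | 9 = 15. Stack: [15]
LOAD_FAST b → push 9. Stack: [15, 9]
LOAD_CONST → push 3. Stack: [15, 9, 3]
BINARY_OP << → 9 << 3 = 72. Stack: [15, 72]
BINARY_OP - → 15 - 72 = -57. Stack: [-57]
STORE_FAST z → z=-57. Stack: []
LOAD_FAST_LOAD_FAST b,z → push 9,-57. Stack: [9, -57]
BINARY_OP // → 9 // -57 = -1. Stack: [-1]
LOAD_CONST → push 2. Stack: [-1, 2]
BINARY_OP + → -1 + 2 = 1. Stack: [1]
STORE_FAST y → y=1. Stack: []
LOAD_FAST b → push 9. Stack: [9]
LOAD_CONST → push 11. Stack: [9, 11]
BINARY_OP * → 9 * 11 = 99. Stack: [99]
LOAD_CONST → push 2. Stack: [99, 2]
BINARY_OP * → 99 * 2 = 198. Stack: [198]
STORE_FAST q → q=198. Stack: []
LOAD_FAST_LOAD_FAST n,b → push 9,9. Stack: [9, 9]
BINARY_OP * → 9 * 9 = 81. Stack: [81]
LOAD_FAST_LOAD_FAST y,z → push 1,-57. Stack: [81, 1, -57]
BINARY_OP * → 1 * -57 = -57. Stack: [81, -57]
BINARY_OP * → 81 * -57 = -4617. Stack: [-4617]
STORE_FAST k → k=-4617. Stack: []
LOAD_FAST k → push -4617. Stack: [-4617]
RETURN_VALUE → return -4617.

1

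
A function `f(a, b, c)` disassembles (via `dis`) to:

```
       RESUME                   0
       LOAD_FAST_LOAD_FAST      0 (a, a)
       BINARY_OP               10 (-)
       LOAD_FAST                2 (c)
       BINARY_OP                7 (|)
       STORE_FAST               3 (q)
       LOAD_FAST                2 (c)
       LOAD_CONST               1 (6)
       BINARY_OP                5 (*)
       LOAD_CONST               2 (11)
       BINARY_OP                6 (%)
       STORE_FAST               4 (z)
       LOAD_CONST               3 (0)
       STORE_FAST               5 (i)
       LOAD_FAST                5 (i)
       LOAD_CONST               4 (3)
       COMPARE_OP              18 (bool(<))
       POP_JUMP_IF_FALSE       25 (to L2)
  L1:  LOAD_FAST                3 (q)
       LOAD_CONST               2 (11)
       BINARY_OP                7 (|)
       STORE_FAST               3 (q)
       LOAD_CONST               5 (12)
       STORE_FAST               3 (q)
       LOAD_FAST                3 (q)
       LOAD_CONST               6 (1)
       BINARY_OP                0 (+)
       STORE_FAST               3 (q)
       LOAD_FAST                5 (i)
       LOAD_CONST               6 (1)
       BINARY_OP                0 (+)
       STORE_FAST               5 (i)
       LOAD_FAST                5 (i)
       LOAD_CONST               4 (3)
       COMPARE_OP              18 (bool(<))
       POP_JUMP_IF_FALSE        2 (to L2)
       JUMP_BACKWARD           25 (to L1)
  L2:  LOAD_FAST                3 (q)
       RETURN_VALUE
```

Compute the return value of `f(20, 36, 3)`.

13

LOAD_FAST_LOAD_FAST a,a → push 20,20
BINARY_OP - → 20 - 20 = 0
LOAD_FAST c → push 3
BINARY_OP | → 0 | 3 = 3
STORE_FAST q → q=3
LOAD_FAST c → push 3
LOAD_CONST → push 6
BINARY_OP * → 3 * 6 = 18
LOAD_CONST → push 11
BINARY_OP % → 18 % 11 = 7
STORE_FAST z → z=7
LOAD_CONST → push 0
STORE_FAST i → i=0
LOAD_FAST i → push 0
LOAD_CONST → push 3
COMPARE_OP bool(<) → 0 vs 3 = True
POP_JUMP_IF_FALSE → pop True; no jump
LOAD_FAST q → push 3
LOAD_CONST → push 11
BINARY_OP | → 3 | 11 = 11
STORE_FAST q → q=11
LOAD_CONST → push 12
STORE_FAST q → q=12
LOAD_FAST q → push 12
LOAD_CONST → push 1
BINARY_OP + → 12 + 1 = 13
STORE_FAST q → q=13
LOAD_FAST i → push 0
LOAD_CONST → push 1
BINARY_OP + → 0 + 1 = 1
STORE_FAST i → i=1
LOAD_FAST i → push 1
LOAD_CONST → push 3
COMPARE_OP bool(<) → 1 vs 3 = True
POP_JUMP_IF_FALSE → pop True; no jump
LOAD_FAST q → push 13
LOAD_CONST → push 11
BINARY_OP | → 13 | 11 = 15
STORE_FAST q → q=15
LOAD_CONST → push 12
STORE_FAST q → q=12
LOAD_FAST q → push 12
LOAD_CONST → push 1
BINARY_OP + → 12 + 1 = 13
STORE_FAST q → q=13
LOAD_FAST i → push 1
LOAD_CONST → push 1
BINARY_OP + → 1 + 1 = 2
STORE_FAST i → i=2
LOAD_FAST i → push 2
LOAD_CONST → push 3
COMPARE_OP bool(<) → 2 vs 3 = True
POP_JUMP_IF_FALSE → pop True; no jump
LOAD_FAST q → push 13
LOAD_CONST → push 11
BINARY_OP | → 13 | 11 = 15
STORE_FAST q → q=15
LOAD_CONST → push 12
STORE_FAST q → q=12
LOAD_FAST q → push 12
LOAD_CONST → push 1
BINARY_OP + → 12 + 1 = 13
STORE_FAST q → q=13
LOAD_FAST i → push 2
LOAD_CONST → push 1
BINARY_OP + → 2 + 1 = 3
STORE_FAST i → i=3
LOAD_FAST i → push 3
LOAD_CONST → push 3
COMPARE_OP bool(<) → 3 vs 3 = False
POP_JUMP_IF_FALSE → pop False; jump
LOAD_FAST q → push 13
RETURN_VALUE → return 13.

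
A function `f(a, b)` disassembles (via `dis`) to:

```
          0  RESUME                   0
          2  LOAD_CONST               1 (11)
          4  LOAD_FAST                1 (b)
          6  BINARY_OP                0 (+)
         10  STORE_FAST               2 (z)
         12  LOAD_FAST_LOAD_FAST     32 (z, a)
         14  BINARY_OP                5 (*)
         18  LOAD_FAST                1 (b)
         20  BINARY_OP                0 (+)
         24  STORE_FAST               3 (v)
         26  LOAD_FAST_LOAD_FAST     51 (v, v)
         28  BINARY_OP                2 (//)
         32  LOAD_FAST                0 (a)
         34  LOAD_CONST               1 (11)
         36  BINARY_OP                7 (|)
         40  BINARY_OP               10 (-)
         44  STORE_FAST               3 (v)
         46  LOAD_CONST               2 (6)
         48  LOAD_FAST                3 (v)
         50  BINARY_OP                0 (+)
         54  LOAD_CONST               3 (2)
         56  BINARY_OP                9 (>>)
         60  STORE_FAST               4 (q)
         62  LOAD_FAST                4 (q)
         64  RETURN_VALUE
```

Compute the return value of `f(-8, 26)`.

LOAD_CONST → push 11. Stack: [11]
LOAD_FAST b → push 26. Stack: [11, 26]
BINARY_OP + → 11 + 26 = 37. Stack: [37]
STORE_FAST z → z=37. Stack: []
LOAD_FAST_LOAD_FAST z,a → push 37,-8. Stack: [37, -8]
BINARY_OP * → 37 * -8 = -296. Stack: [-296]
LOAD_FAST b → push 26. Stack: [-296, 26]
BINARY_OP + → -296 + 26 = -270. Stack: [-270]
STORE_FAST v → v=-270. Stack: []
LOAD_FAST_LOAD_FAST v,v → push -270,-270. Stack: [-270, -270]
BINARY_OP // → -270 // -270 = 1. Stack: [1]
LOAD_FAST a → push -8. Stack: [1, -8]
LOAD_CONST → push 11. Stack: [1, -8, 11]
BINARY_OP | → -8 | 11 = -5. Stack: [1, -5]
BINARY_OP - → 1 - -5 = 6. Stack: [6]
STORE_FAST v → v=6. Stack: []
LOAD_CONST → push 6. Stack: [6]
LOAD_FAST v → push 6. Stack: [6, 6]
BINARY_OP + → 6 + 6 = 12. Stack: [12]
LOAD_CONST → push 2. Stack: [12, 2]
BINARY_OP >> → 12 >> 2 = 3. Stack: [3]
STORE_FAST q → q=3. Stack: []
LOAD_FAST q → push 3. Stack: [3]
RETURN_VALUE → return 3.

3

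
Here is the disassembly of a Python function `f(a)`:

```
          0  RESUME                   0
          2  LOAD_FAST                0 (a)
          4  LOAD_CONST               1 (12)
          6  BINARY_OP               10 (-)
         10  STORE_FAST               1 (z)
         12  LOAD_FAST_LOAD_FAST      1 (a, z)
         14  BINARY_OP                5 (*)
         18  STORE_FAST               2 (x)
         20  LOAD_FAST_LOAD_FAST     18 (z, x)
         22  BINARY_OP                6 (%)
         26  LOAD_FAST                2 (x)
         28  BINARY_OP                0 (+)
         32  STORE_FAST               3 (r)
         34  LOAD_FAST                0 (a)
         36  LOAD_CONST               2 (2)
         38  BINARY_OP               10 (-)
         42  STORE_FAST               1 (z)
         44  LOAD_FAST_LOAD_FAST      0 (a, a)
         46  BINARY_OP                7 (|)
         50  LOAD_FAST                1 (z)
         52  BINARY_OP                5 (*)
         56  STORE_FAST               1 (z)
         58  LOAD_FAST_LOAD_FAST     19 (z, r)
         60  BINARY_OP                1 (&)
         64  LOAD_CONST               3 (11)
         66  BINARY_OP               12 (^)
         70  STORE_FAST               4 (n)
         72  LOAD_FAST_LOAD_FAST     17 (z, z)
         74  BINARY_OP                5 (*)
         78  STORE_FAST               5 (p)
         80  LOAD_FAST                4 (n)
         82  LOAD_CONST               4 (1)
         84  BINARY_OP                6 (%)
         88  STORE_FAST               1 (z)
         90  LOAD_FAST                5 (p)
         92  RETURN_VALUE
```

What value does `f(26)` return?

389376

LOAD_FAST a → push 26. Stack: [26]
LOAD_CONST → push 12. Stack: [26, 12]
BINARY_OP - → 26 - 12 = 14. Stack: [14]
STORE_FAST z → z=14. Stack: []
LOAD_FAST_LOAD_FAST a,z → push 26,14. Stack: [26, 14]
BINARY_OP * → 26 * 14 = 364. Stack: [364]
STORE_FAST x → x=364. Stack: []
LOAD_FAST_LOAD_FAST z,x → push 14,364. Stack: [14, 364]
BINARY_OP % → 14 % 364 = 14. Stack: [14]
LOAD_FAST x → push 364. Stack: [14, 364]
BINARY_OP + → 14 + 364 = 378. Stack: [378]
STORE_FAST r → r=378. Stack: []
LOAD_FAST a → push 26. Stack: [26]
LOAD_CONST → push 2. Stack: [26, 2]
BINARY_OP - → 26 - 2 = 24. Stack: [24]
STORE_FAST z → z=24. Stack: []
LOAD_FAST_LOAD_FAST a,a → push 26,26. Stack: [26, 26]
BINARY_OP | → 26 | 26 = 26. Stack: [26]
LOAD_FAST z → push 24. Stack: [26, 24]
BINARY_OP * → 26 * 24 = 624. Stack: [624]
STORE_FAST z → z=624. Stack: []
LOAD_FAST_LOAD_FAST z,r → push 624,378. Stack: [624, 378]
BINARY_OP & → 624 & 378 = 112. Stack: [112]
LOAD_CONST → push 11. Stack: [112, 11]
BINARY_OP ^ → 112 ^ 11 = 123. Stack: [123]
STORE_FAST n → n=123. Stack: []
LOAD_FAST_LOAD_FAST z,z → push 624,624. Stack: [624, 624]
BINARY_OP * → 624 * 624 = 389376. Stack: [389376]
STORE_FAST p → p=389376. Stack: []
LOAD_FAST n → push 123. Stack: [123]
LOAD_CONST → push 1. Stack: [123, 1]
BINARY_OP % → 123 % 1 = 0. Stack: [0]
STORE_FAST z → z=0. Stack: []
LOAD_FAST p → push 389376. Stack: [389376]
RETURN_VALUE → return 389376.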